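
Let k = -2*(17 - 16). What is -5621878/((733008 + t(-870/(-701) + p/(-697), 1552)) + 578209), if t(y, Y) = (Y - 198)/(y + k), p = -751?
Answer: -875028445066/204748552737 ≈ -4.2737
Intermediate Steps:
k = -2 (k = -2*1 = -2)
t(y, Y) = (-198 + Y)/(-2 + y) (t(y, Y) = (Y - 198)/(y - 2) = (-198 + Y)/(-2 + y))
-5621878/((733008 + t(-870/(-701) + p/(-697), 1552)) + 578209) = -5621878/((733008 + (-198 + 1552)/(-2 + (-870/(-701) - 751/(-697)))) + 578209) = -5621878/((733008 + 1354/(-2 + (-870*(-1/701) - 751*(-1/697)))) + 578209) = -5621878/((733008 + 1354/(-2 + (870/701 + 751/697))) + 578209) = -5621878/((733008 + 1354/(-2 + 1132841/488597)) + 578209) = -5621878/((733008 + 1354/(155647/488597)) + 578209) = -5621878/((733008 + (488597/155647)*1354) + 578209) = -5621878/((733008 + 661560338/155647) + 578209) = -5621878/(114752056514/155647 + 578209) = -5621878/204748552737/155647 = -5621878*155647/204748552737 = -875028445066/204748552737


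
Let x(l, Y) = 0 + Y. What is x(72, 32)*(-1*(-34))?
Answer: 1088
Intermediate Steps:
x(l, Y) = Y
x(72, 32)*(-1*(-34)) = 32*(-1*(-34)) = 32*34 = 1088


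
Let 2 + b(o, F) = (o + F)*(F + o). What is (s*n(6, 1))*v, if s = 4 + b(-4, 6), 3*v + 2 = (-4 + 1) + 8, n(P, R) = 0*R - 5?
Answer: -30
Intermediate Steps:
b(o, F) = -2 + (F + o)² (b(o, F) = -2 + (o + F)*(F + o) = -2 + (F + o)*(F + o) = -2 + (F + o)²)
n(P, R) = -5 (n(P, R) = 0 - 5 = -5)
v = 1 (v = -⅔ + ((-4 + 1) + 8)/3 = -⅔ + (-3 + 8)/3 = -⅔ + (⅓)*5 = -⅔ + 5/3 = 1)
s = 6 (s = 4 + (-2 + (6 - 4)²) = 4 + (-2 + 2²) = 4 + (-2 + 4) = 4 + 2 = 6)
(s*n(6, 1))*v = (6*(-5))*1 = -30*1 = -30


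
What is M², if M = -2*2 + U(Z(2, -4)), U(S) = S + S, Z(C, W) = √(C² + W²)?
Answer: 96 - 32*√5 ≈ 24.446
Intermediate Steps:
U(S) = 2*S
M = -4 + 4*√5 (M = -2*2 + 2*√(2² + (-4)²) = -4 + 2*√(4 + 16) = -4 + 2*√20 = -4 + 2*(2*√5) = -4 + 4*√5 ≈ 4.9443)
M² = (-4 + 4*√5)²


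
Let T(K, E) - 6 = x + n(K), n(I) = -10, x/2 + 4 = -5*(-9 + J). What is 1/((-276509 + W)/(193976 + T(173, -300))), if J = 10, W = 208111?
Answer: -96977/34199 ≈ -2.8357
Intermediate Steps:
x = -18 (x = -8 + 2*(-5*(-9 + 10)) = -8 + 2*(-5*1) = -8 + 2*(-5) = -8 - 10 = -18)
T(K, E) = -22 (T(K, E) = 6 + (-18 - 10) = 6 - 28 = -22)
1/((-276509 + W)/(193976 + T(173, -300))) = 1/((-276509 + 208111)/(193976 - 22)) = 1/(-68398/193954) = 1/(-68398*1/193954) = 1/(-34199/96977) = -96977/34199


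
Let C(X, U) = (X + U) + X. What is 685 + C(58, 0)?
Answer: 801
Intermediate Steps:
C(X, U) = U + 2*X (C(X, U) = (U + X) + X = U + 2*X)
685 + C(58, 0) = 685 + (0 + 2*58) = 685 + (0 + 116) = 685 + 116 = 801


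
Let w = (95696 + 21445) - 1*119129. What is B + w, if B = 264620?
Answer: 262632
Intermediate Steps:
w = -1988 (w = 117141 - 119129 = -1988)
B + w = 264620 - 1988 = 262632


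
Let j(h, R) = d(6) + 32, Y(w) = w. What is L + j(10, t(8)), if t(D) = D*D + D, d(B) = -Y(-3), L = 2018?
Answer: 2053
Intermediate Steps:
d(B) = 3 (d(B) = -1*(-3) = 3)
t(D) = D + D² (t(D) = D² + D = D + D²)
j(h, R) = 35 (j(h, R) = 3 + 32 = 35)
L + j(10, t(8)) = 2018 + 35 = 2053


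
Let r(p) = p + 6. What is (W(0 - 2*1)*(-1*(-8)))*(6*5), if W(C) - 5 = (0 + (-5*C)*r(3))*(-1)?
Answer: -20400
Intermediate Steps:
r(p) = 6 + p
W(C) = 5 + 45*C (W(C) = 5 + (0 + (-5*C)*(6 + 3))*(-1) = 5 + (0 - 5*C*9)*(-1) = 5 + (0 - 45*C)*(-1) = 5 - 45*C*(-1) = 5 + 45*C)
(W(0 - 2*1)*(-1*(-8)))*(6*5) = ((5 + 45*(0 - 2*1))*(-1*(-8)))*(6*5) = ((5 + 45*(0 - 2))*8)*30 = ((5 + 45*(-2))*8)*30 = ((5 - 90)*8)*30 = -85*8*30 = -680*30 = -20400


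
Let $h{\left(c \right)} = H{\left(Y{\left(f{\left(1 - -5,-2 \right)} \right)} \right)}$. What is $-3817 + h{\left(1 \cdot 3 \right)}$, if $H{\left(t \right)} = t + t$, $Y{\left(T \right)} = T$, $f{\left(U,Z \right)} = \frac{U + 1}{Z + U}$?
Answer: $- \frac{7627}{2} \approx -3813.5$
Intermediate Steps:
$f{\left(U,Z \right)} = \frac{1 + U}{U + Z}$
$H{\left(t \right)} = 2 t$
$h{\left(c \right)} = \frac{7}{2}$ ($h{\left(c \right)} = 2 \frac{1 + \left(1 - -5\right)}{\left(1 - -5\right) - 2} = 2 \frac{1 + \left(1 + 5\right)}{\left(1 + 5\right) - 2} = 2 \frac{1 + 6}{6 - 2} = 2 \cdot \frac{1}{4} \cdot 7 = 2 \cdot \frac{7}{4} = \frac{7}{2}$)
$-3817 + h{\left(1 \cdot 3 \right)} = -3817 + \frac{7}{2} = - \frac{7627}{2}$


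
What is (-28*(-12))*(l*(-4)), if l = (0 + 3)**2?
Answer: -12096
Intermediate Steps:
l = 9 (l = 3**2 = 9)
(-28*(-12))*(l*(-4)) = (-28*(-12))*(9*(-4)) = 336*(-36) = -12096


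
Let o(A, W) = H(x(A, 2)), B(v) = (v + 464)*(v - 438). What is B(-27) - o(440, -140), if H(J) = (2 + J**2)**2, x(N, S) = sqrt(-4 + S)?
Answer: -203205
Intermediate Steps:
B(v) = (-438 + v)*(464 + v) (B(v) = (464 + v)*(-438 + v) = (-438 + v)*(464 + v))
o(A, W) = 0 (o(A, W) = (2 + (sqrt(-4 + 2))**2)**2 = (2 + (sqrt(-2))**2)**2 = (2 + (I*sqrt(2))**2)**2 = (2 - 2)**2 = 0**2 = 0)
B(-27) - o(440, -140) = (-203232 + (-27)**2 + 26*(-27)) - 1*0 = (-203232 + 729 - 702) + 0 = -203205 + 0 = -203205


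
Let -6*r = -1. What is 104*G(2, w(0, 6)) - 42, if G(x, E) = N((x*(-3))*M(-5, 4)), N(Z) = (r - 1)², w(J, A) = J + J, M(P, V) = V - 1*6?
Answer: 272/9 ≈ 30.222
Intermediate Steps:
M(P, V) = -6 + V (M(P, V) = V - 6 = -6 + V)
r = ⅙ (r = -⅙*(-1) = ⅙ ≈ 0.16667)
w(J, A) = 2*J
N(Z) = 25/36 (N(Z) = (⅙ - 1)² = (-⅚)² = 25/36)
G(x, E) = 25/36
104*G(2, w(0, 6)) - 42 = 104*(25/36) - 42 = 650/9 - 42 = 272/9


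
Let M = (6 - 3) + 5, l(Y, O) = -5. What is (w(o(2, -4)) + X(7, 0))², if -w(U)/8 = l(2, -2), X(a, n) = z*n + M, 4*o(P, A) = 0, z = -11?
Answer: 2304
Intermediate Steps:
o(P, A) = 0 (o(P, A) = (¼)*0 = 0)
M = 8 (M = 3 + 5 = 8)
X(a, n) = 8 - 11*n (X(a, n) = -11*n + 8 = 8 - 11*n)
w(U) = 40 (w(U) = -8*(-5) = 40)
(w(o(2, -4)) + X(7, 0))² = (40 + (8 - 11*0))² = (40 + (8 + 0))² = (40 + 8)² = 48² = 2304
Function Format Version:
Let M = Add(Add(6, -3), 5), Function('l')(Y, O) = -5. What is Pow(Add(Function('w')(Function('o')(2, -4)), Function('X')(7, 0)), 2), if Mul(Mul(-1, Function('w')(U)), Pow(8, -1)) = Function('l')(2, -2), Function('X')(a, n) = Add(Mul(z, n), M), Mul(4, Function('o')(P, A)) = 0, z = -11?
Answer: 2304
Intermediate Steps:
Function('o')(P, A) = 0 (Function('o')(P, A) = Mul(Rational(1, 4), 0) = 0)
M = 8 (M = Add(3, 5) = 8)
Function('X')(a, n) = Add(8, Mul(-11, n)) (Function('X')(a, n) = Add(Mul(-11, n), 8) = Add(8, Mul(-11, n)))
Function('w')(U) = 40 (Function('w')(U) = Mul(-8, -5) = 40)
Pow(Add(Function('w')(Function('o')(2, -4)), Function('X')(7, 0)), 2) = Pow(Add(40, Add(8, Mul(-11, 0))), 2) = Pow(Add(40, Add(8, 0)), 2) = Pow(Add(40, 8), 2) = Pow(48, 2) = 2304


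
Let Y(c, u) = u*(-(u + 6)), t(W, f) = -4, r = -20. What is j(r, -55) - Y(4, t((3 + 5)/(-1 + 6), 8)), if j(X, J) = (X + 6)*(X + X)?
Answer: 552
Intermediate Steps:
Y(c, u) = u*(-6 - u) (Y(c, u) = u*(-(6 + u)) = u*(-6 - u))
j(X, J) = 2*X*(6 + X) (j(X, J) = (6 + X)*(2*X) = 2*X*(6 + X))
j(r, -55) - Y(4, t((3 + 5)/(-1 + 6), 8)) = 2*(-20)*(6 - 20) - (-1)*(-4)*(6 - 4) = 2*(-20)*(-14) - (-1)*(-4)*2 = 560 - 1*8 = 560 - 8 = 552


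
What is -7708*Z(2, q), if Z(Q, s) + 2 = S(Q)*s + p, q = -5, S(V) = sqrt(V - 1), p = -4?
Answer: 84788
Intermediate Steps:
S(V) = sqrt(-1 + V)
Z(Q, s) = -6 + s*sqrt(-1 + Q) (Z(Q, s) = -2 + (sqrt(-1 + Q)*s - 4) = -2 + (s*sqrt(-1 + Q) - 4) = -2 + (-4 + s*sqrt(-1 + Q)) = -6 + s*sqrt(-1 + Q))
-7708*Z(2, q) = -7708*(-6 - 5*sqrt(-1 + 2)) = -7708*(-6 - 5*sqrt(1)) = -7708*(-6 - 5*1) = -7708*(-6 - 5) = -7708*(-11) = 84788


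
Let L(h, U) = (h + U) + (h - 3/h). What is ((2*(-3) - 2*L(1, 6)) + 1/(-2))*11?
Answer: -363/2 ≈ -181.50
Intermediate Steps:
L(h, U) = U - 3/h + 2*h (L(h, U) = (U + h) + (h - 3/h) = U - 3/h + 2*h)
((2*(-3) - 2*L(1, 6)) + 1/(-2))*11 = ((2*(-3) - 2*(6 - 3/1 + 2*1)) + 1/(-2))*11 = ((-6 - 2*(6 - 3*1 + 2)) - 1/2)*11 = ((-6 - 2*(6 - 3 + 2)) - 1/2)*11 = ((-6 - 2*5) - 1/2)*11 = ((-6 - 10) - 1/2)*11 = (-16 - 1/2)*11 = -33/2*11 = -363/2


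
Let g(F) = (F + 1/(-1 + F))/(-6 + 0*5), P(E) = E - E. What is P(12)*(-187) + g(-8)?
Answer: 73/54 ≈ 1.3519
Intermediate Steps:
P(E) = 0
g(F) = -F/6 - 1/(6*(-1 + F)) (g(F) = (F + 1/(-1 + F))/(-6 + 0) = (F + 1/(-1 + F))/(-6) = (F + 1/(-1 + F))*(-1/6) = -F/6 - 1/(6*(-1 + F)))
P(12)*(-187) + g(-8) = 0*(-187) + (-1 - 8 - 1*(-8)**2)/(6*(-1 - 8)) = 0 + (1/6)*(-1 - 8 - 1*64)/(-9) = 0 + (1/6)*(-1/9)*(-1 - 8 - 64) = 0 + (1/6)*(-1/9)*(-73) = 0 + 73/54 = 73/54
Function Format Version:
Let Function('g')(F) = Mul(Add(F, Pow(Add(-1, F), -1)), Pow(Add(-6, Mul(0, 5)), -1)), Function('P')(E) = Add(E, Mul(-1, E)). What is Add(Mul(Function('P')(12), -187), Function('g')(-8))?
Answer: Rational(73, 54) ≈ 1.3519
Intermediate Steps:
Function('P')(E) = 0
Function('g')(F) = Add(Mul(Rational(-1, 6), F), Mul(Rational(-1, 6), Pow(Add(-1, F), -1))) (Function('g')(F) = Mul(Add(F, Pow(Add(-1, F), -1)), Pow(Add(-6, 0), -1)) = Mul(Add(F, Pow(Add(-1, F), -1)), Pow(-6, -1)) = Mul(Add(F, Pow(Add(-1, F), -1)), Rational(-1, 6)) = Add(Mul(Rational(-1, 6), F), Mul(Rational(-1, 6), Pow(Add(-1, F), -1))))
Add(Mul(Function('P')(12), -187), Function('g')(-8)) = Add(Mul(0, -187), Mul(Rational(1, 6), Pow(Add(-1, -8), -1), Add(-1, -8, Mul(-1, Pow(-8, 2))))) = Add(0, Mul(Rational(1, 6), Pow(-9, -1), Add(-1, -8, Mul(-1, 64)))) = Add(0, Mul(Rational(1, 6), Rational(-1, 9), Add(-1, -8, -64))) = Add(0, Mul(Rational(1, 6), Rational(-1, 9), -73)) = Add(0, Rational(73, 54)) = Rational(73, 54)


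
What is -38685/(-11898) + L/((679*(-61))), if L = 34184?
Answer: 398524261/164267754 ≈ 2.4261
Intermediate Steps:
-38685/(-11898) + L/((679*(-61))) = -38685/(-11898) + 34184/((679*(-61))) = -38685*(-1/11898) + 34184/(-41419) = 12895/3966 + 34184*(-1/41419) = 12895/3966 - 34184/41419 = 398524261/164267754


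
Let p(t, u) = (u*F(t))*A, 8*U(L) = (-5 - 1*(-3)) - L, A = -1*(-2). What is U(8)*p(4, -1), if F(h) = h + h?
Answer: 20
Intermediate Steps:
F(h) = 2*h
A = 2
U(L) = -¼ - L/8 (U(L) = ((-5 - 1*(-3)) - L)/8 = ((-5 + 3) - L)/8 = (-2 - L)/8 = -¼ - L/8)
p(t, u) = 4*t*u (p(t, u) = (u*(2*t))*2 = (2*t*u)*2 = 4*t*u)
U(8)*p(4, -1) = (-¼ - ⅛*8)*(4*4*(-1)) = (-¼ - 1)*(-16) = -5/4*(-16) = 20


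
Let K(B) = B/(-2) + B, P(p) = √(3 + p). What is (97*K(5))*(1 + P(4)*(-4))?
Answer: 485/2 - 970*√7 ≈ -2323.9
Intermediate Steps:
K(B) = B/2 (K(B) = B*(-½) + B = -B/2 + B = B/2)
(97*K(5))*(1 + P(4)*(-4)) = (97*((½)*5))*(1 + √(3 + 4)*(-4)) = (97*(5/2))*(1 + √7*(-4)) = 485*(1 - 4*√7)/2 = 485/2 - 970*√7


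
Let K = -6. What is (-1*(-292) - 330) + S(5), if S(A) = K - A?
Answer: -49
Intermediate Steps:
S(A) = -6 - A
(-1*(-292) - 330) + S(5) = (-1*(-292) - 330) + (-6 - 1*5) = (292 - 330) + (-6 - 5) = -38 - 11 = -49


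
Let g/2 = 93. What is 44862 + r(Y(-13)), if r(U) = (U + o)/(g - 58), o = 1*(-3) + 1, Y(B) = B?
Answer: 5742321/128 ≈ 44862.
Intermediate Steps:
g = 186 (g = 2*93 = 186)
o = -2 (o = -3 + 1 = -2)
r(U) = -1/64 + U/128 (r(U) = (U - 2)/(186 - 58) = (-2 + U)/128 = (-2 + U)*(1/128) = -1/64 + U/128)
44862 + r(Y(-13)) = 44862 + (-1/64 + (1/128)*(-13)) = 44862 + (-1/64 - 13/128) = 44862 - 15/128 = 5742321/128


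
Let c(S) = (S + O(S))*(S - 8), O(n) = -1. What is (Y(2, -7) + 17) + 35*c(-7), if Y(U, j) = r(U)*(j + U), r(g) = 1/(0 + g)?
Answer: 8429/2 ≈ 4214.5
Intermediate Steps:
r(g) = 1/g
Y(U, j) = (U + j)/U (Y(U, j) = (j + U)/U = (U + j)/U)
c(S) = (-1 + S)*(-8 + S) (c(S) = (S - 1)*(S - 8) = (-1 + S)*(-8 + S))
(Y(2, -7) + 17) + 35*c(-7) = ((2 - 7)/2 + 17) + 35*(8 + (-7)**2 - 9*(-7)) = ((1/2)*(-5) + 17) + 35*(8 + 49 + 63) = (-5/2 + 17) + 35*120 = 29/2 + 4200 = 8429/2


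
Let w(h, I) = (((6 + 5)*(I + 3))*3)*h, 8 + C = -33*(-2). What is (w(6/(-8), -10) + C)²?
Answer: 855625/16 ≈ 53477.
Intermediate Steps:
C = 58 (C = -8 - 33*(-2) = -8 + 66 = 58)
w(h, I) = h*(99 + 33*I) (w(h, I) = ((11*(3 + I))*3)*h = ((33 + 11*I)*3)*h = (99 + 33*I)*h = h*(99 + 33*I))
(w(6/(-8), -10) + C)² = (33*(6/(-8))*(3 - 10) + 58)² = (33*(6*(-⅛))*(-7) + 58)² = (33*(-¾)*(-7) + 58)² = (693/4 + 58)² = (925/4)² = 855625/16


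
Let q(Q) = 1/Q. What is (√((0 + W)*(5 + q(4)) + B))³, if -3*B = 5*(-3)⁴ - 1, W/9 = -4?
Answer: -971*I*√2913/9 ≈ -5823.0*I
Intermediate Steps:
W = -36 (W = 9*(-4) = -36)
B = -404/3 (B = -(5*(-3)⁴ - 1)/3 = -(5*81 - 1)/3 = -(405 - 1)/3 = -⅓*404 = -404/3 ≈ -134.67)
(√((0 + W)*(5 + q(4)) + B))³ = (√((0 - 36)*(5 + 1/4) - 404/3))³ = (√(-36*(5 + ¼) - 404/3))³ = (√(-36*21/4 - 404/3))³ = (√(-189 - 404/3))³ = (√(-971/3))³ = (I*√2913/3)³ = -971*I*√2913/9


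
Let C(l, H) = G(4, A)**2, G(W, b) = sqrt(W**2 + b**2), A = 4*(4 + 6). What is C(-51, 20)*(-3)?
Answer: -4848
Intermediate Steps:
A = 40 (A = 4*10 = 40)
C(l, H) = 1616 (C(l, H) = (sqrt(4**2 + 40**2))**2 = (sqrt(16 + 1600))**2 = (sqrt(1616))**2 = (4*sqrt(101))**2 = 1616)
C(-51, 20)*(-3) = 1616*(-3) = -4848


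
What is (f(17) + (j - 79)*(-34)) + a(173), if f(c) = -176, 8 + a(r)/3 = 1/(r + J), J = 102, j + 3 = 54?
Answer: 206803/275 ≈ 752.01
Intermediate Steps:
j = 51 (j = -3 + 54 = 51)
a(r) = -24 + 3/(102 + r) (a(r) = -24 + 3/(r + 102) = -24 + 3/(102 + r))
(f(17) + (j - 79)*(-34)) + a(173) = (-176 + (51 - 79)*(-34)) + 3*(-815 - 8*173)/(102 + 173) = (-176 - 28*(-34)) + 3*(-815 - 1384)/275 = (-176 + 952) + 3*(1/275)*(-2199) = 776 - 6597/275 = 206803/275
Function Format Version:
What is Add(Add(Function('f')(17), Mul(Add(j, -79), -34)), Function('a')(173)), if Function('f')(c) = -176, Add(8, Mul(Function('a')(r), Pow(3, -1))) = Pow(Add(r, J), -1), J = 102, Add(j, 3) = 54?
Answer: Rational(206803, 275) ≈ 752.01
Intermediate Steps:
j = 51 (j = Add(-3, 54) = 51)
Function('a')(r) = Add(-24, Mul(3, Pow(Add(102, r), -1))) (Function('a')(r) = Add(-24, Mul(3, Pow(Add(r, 102), -1))) = Add(-24, Mul(3, Pow(Add(102, r), -1))))
Add(Add(Function('f')(17), Mul(Add(j, -79), -34)), Function('a')(173)) = Add(Add(-176, Mul(Add(51, -79), -34)), Mul(3, Pow(Add(102, 173), -1), Add(-815, Mul(-8, 173)))) = Add(Add(-176, Mul(-28, -34)), Mul(3, Pow(275, -1), Add(-815, -1384))) = Add(Add(-176, 952), Mul(3, Rational(1, 275), -2199)) = Add(776, Rational(-6597, 275)) = Rational(206803, 275)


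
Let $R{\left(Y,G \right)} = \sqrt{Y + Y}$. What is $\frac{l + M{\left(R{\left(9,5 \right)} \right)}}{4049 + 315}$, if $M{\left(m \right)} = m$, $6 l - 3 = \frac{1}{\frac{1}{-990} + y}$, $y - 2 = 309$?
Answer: $\frac{308219}{2687255192} + \frac{3 \sqrt{2}}{4364} \approx 0.0010869$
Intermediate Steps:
$y = 311$ ($y = 2 + 309 = 311$)
$R{\left(Y,G \right)} = \sqrt{2} \sqrt{Y}$ ($R{\left(Y,G \right)} = \sqrt{2 Y} = \sqrt{2} \sqrt{Y}$)
$l = \frac{308219}{615778}$ ($l = \frac{1}{2} + \frac{1}{6 \left(\frac{1}{-990} + 311\right)} = \frac{1}{2} + \frac{1}{6 \left(- \frac{1}{990} + 311\right)} = \frac{1}{2} + \frac{1}{6 \cdot \frac{307889}{990}} = \frac{1}{2} + \frac{1}{6} \cdot \frac{990}{307889} = \frac{1}{2} + \frac{165}{307889} = \frac{308219}{615778} \approx 0.50054$)
$\frac{l + M{\left(R{\left(9,5 \right)} \right)}}{4049 + 315} = \frac{\frac{308219}{615778} + \sqrt{2} \sqrt{9}}{4049 + 315} = \frac{\frac{308219}{615778} + \sqrt{2} \cdot 3}{4364} = \left(\frac{308219}{615778} + 3 \sqrt{2}\right) \frac{1}{4364} = \frac{308219}{2687255192} + \frac{3 \sqrt{2}}{4364}$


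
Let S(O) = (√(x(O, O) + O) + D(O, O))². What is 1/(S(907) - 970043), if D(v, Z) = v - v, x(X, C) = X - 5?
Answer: -1/968234 ≈ -1.0328e-6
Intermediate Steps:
x(X, C) = -5 + X
D(v, Z) = 0
S(O) = -5 + 2*O (S(O) = (√((-5 + O) + O) + 0)² = (√(-5 + 2*O) + 0)² = (√(-5 + 2*O))² = -5 + 2*O)
1/(S(907) - 970043) = 1/((-5 + 2*907) - 970043) = 1/((-5 + 1814) - 970043) = 1/(1809 - 970043) = 1/(-968234) = -1/968234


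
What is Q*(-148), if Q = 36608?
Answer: -5417984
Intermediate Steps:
Q*(-148) = 36608*(-148) = -5417984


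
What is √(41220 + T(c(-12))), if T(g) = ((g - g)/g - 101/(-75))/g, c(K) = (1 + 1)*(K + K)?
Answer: √148391899/60 ≈ 203.03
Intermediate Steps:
c(K) = 4*K (c(K) = 2*(2*K) = 4*K)
T(g) = 101/(75*g) (T(g) = (0/g - 101*(-1/75))/g = (0 + 101/75)/g = 101/(75*g))
√(41220 + T(c(-12))) = √(41220 + 101/(75*((4*(-12))))) = √(41220 + (101/75)/(-48)) = √(41220 + (101/75)*(-1/48)) = √(41220 - 101/3600) = √(148391899/3600) = √148391899/60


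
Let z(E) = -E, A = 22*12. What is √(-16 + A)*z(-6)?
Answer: 12*√62 ≈ 94.488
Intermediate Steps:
A = 264
√(-16 + A)*z(-6) = √(-16 + 264)*(-1*(-6)) = √248*6 = (2*√62)*6 = 12*√62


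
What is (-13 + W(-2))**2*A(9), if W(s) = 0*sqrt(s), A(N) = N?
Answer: 1521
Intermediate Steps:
W(s) = 0
(-13 + W(-2))**2*A(9) = (-13 + 0)**2*9 = (-13)**2*9 = 169*9 = 1521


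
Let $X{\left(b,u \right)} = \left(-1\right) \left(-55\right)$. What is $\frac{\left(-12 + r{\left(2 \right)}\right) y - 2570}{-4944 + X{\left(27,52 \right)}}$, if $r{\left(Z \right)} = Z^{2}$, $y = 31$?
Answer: $\frac{2818}{4889} \approx 0.5764$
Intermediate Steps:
$X{\left(b,u \right)} = 55$
$\frac{\left(-12 + r{\left(2 \right)}\right) y - 2570}{-4944 + X{\left(27,52 \right)}} = \frac{\left(-12 + 2^{2}\right) 31 - 2570}{-4944 + 55} = \frac{\left(-12 + 4\right) 31 - 2570}{-4889} = \left(\left(-8\right) 31 - 2570\right) \left(- \frac{1}{4889}\right) = \left(-248 - 2570\right) \left(- \frac{1}{4889}\right) = \left(-2818\right) \left(- \frac{1}{4889}\right) = \frac{2818}{4889}$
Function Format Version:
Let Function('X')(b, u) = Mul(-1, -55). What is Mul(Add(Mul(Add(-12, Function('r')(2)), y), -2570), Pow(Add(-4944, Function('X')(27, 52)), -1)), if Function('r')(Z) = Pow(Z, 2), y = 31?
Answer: Rational(2818, 4889) ≈ 0.57640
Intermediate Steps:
Function('X')(b, u) = 55
Mul(Add(Mul(Add(-12, Function('r')(2)), y), -2570), Pow(Add(-4944, Function('X')(27, 52)), -1)) = Mul(Add(Mul(Add(-12, Pow(2, 2)), 31), -2570), Pow(Add(-4944, 55), -1)) = Mul(Add(Mul(Add(-12, 4), 31), -2570), Pow(-4889, -1)) = Mul(Add(Mul(-8, 31), -2570), Rational(-1, 4889)) = Mul(Add(-248, -2570), Rational(-1, 4889)) = Mul(-2818, Rational(-1, 4889)) = Rational(2818, 4889)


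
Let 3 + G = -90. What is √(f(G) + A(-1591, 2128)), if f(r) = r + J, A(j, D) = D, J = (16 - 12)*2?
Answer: 3*√227 ≈ 45.200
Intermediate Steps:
G = -93 (G = -3 - 90 = -93)
J = 8 (J = 4*2 = 8)
f(r) = 8 + r (f(r) = r + 8 = 8 + r)
√(f(G) + A(-1591, 2128)) = √((8 - 93) + 2128) = √(-85 + 2128) = √2043 = 3*√227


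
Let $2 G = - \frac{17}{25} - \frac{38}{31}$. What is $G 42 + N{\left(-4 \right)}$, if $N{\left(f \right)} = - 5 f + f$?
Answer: $- \frac{18617}{775} \approx -24.022$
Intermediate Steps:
$N{\left(f \right)} = - 4 f$
$G = - \frac{1477}{1550}$ ($G = \frac{- \frac{17}{25} - \frac{38}{31}}{2} = \frac{1}{2} \left(- \frac{1477}{775}\right) = - \frac{1477}{1550} \approx -0.9529$)
$G 42 + N{\left(-4 \right)} = \left(- \frac{1477}{1550}\right) 42 - -16 = - \frac{31017}{775} + 16 = - \frac{18617}{775}$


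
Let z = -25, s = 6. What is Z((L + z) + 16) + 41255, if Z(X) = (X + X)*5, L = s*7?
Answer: 41585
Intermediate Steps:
L = 42 (L = 6*7 = 42)
Z(X) = 10*X (Z(X) = (2*X)*5 = 10*X)
Z((L + z) + 16) + 41255 = 10*((42 - 25) + 16) + 41255 = 10*(17 + 16) + 41255 = 10*33 + 41255 = 330 + 41255 = 41585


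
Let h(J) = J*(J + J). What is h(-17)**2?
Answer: 334084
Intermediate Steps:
h(J) = 2*J**2 (h(J) = J*(2*J) = 2*J**2)
h(-17)**2 = (2*(-17)**2)**2 = (2*289)**2 = 578**2 = 334084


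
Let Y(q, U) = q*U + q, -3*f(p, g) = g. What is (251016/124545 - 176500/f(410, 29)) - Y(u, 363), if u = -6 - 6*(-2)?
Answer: 19355224948/1203935 ≈ 16077.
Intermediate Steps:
u = 6 (u = -6 + 12 = 6)
f(p, g) = -g/3
Y(q, U) = q + U*q (Y(q, U) = U*q + q = q + U*q)
(251016/124545 - 176500/f(410, 29)) - Y(u, 363) = (251016/124545 - 176500/((-1/3*29))) - 6*(1 + 363) = (251016*(1/124545) - 176500/(-29/3)) - 6*364 = (83672/41515 - 176500*(-3/29)) - 1*2184 = (83672/41515 + 529500/29) - 2184 = 21984618988/1203935 - 2184 = 19355224948/1203935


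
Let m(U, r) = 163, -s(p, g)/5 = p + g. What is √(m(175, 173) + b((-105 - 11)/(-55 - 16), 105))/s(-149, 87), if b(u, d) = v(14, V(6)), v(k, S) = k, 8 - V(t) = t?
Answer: √177/310 ≈ 0.042917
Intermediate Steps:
V(t) = 8 - t
s(p, g) = -5*g - 5*p (s(p, g) = -5*(p + g) = -5*(g + p) = -5*g - 5*p)
b(u, d) = 14
√(m(175, 173) + b((-105 - 11)/(-55 - 16), 105))/s(-149, 87) = √(163 + 14)/(-5*87 - 5*(-149)) = √177/(-435 + 745) = √177/310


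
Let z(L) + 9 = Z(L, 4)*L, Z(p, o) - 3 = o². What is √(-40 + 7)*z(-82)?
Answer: -1567*I*√33 ≈ -9001.7*I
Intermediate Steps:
Z(p, o) = 3 + o²
z(L) = -9 + 19*L (z(L) = -9 + (3 + 4²)*L = -9 + (3 + 16)*L = -9 + 19*L)
√(-40 + 7)*z(-82) = √(-40 + 7)*(-9 + 19*(-82)) = √(-33)*(-9 - 1558) = (I*√33)*(-1567) = -1567*I*√33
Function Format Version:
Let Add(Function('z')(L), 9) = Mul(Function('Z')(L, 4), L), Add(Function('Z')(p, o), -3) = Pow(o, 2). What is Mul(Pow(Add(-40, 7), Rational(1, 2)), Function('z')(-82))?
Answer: Mul(-1567, I, Pow(33, Rational(1, 2))) ≈ Mul(-9001.7, I)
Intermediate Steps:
Function('Z')(p, o) = Add(3, Pow(o, 2))
Function('z')(L) = Add(-9, Mul(19, L)) (Function('z')(L) = Add(-9, Mul(Add(3, Pow(4, 2)), L)) = Add(-9, Mul(Add(3, 16), L)) = Add(-9, Mul(19, L)))
Mul(Pow(Add(-40, 7), Rational(1, 2)), Function('z')(-82)) = Mul(Pow(Add(-40, 7), Rational(1, 2)), Add(-9, Mul(19, -82))) = Mul(Pow(-33, Rational(1, 2)), Add(-9, -1558)) = Mul(Mul(I, Pow(33, Rational(1, 2))), -1567) = Mul(-1567, I, Pow(33, Rational(1, 2)))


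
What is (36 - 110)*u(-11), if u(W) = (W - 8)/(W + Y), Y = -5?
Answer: -703/8 ≈ -87.875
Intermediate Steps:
u(W) = (-8 + W)/(-5 + W) (u(W) = (W - 8)/(W - 5) = (-8 + W)/(-5 + W))
(36 - 110)*u(-11) = (36 - 110)*((-8 - 11)/(-5 - 11)) = -74*(-19)/(-16) = -(-37)*(-19)/8 = -74*19/16 = -703/8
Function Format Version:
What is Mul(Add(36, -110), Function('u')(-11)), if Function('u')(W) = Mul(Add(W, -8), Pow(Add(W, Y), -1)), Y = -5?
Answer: Rational(-703, 8) ≈ -87.875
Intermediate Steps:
Function('u')(W) = Mul(Pow(Add(-5, W), -1), Add(-8, W)) (Function('u')(W) = Mul(Add(W, -8), Pow(Add(W, -5), -1)) = Mul(Add(-8, W), Pow(Add(-5, W), -1)) = Mul(Pow(Add(-5, W), -1), Add(-8, W)))
Mul(Add(36, -110), Function('u')(-11)) = Mul(Add(36, -110), Mul(Pow(Add(-5, -11), -1), Add(-8, -11))) = Mul(-74, Mul(Pow(-16, -1), -19)) = Mul(-74, Mul(Rational(-1, 16), -19)) = Mul(-74, Rational(19, 16)) = Rational(-703, 8)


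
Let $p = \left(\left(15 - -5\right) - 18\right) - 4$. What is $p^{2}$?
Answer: $4$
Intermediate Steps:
$p = -2$ ($p = \left(\left(15 + 5\right) - 18\right) - 4 = \left(20 - 18\right) - 4 = 2 - 4 = -2$)
$p^{2} = \left(-2\right)^{2} = 4$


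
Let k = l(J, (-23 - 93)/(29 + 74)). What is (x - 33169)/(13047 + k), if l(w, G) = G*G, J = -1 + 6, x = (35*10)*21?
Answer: -273913771/138429079 ≈ -1.9787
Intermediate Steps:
x = 7350 (x = 350*21 = 7350)
J = 5
l(w, G) = G**2
k = 13456/10609 (k = ((-23 - 93)/(29 + 74))**2 = (-116/103)**2 = 13456/10609 ≈ 1.2684)
(x - 33169)/(13047 + k) = (7350 - 33169)/(13047 + 13456/10609) = -25819/138429079/10609 = -25819*10609/138429079 = -273913771/138429079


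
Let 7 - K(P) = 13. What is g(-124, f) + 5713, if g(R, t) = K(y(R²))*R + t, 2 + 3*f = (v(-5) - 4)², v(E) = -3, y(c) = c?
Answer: 19418/3 ≈ 6472.7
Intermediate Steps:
K(P) = -6 (K(P) = 7 - 1*13 = 7 - 13 = -6)
f = 47/3 (f = -⅔ + (-3 - 4)²/3 = -⅔ + (⅓)*(-7)² = -⅔ + (⅓)*49 = -⅔ + 49/3 = 47/3 ≈ 15.667)
g(R, t) = t - 6*R (g(R, t) = -6*R + t = t - 6*R)
g(-124, f) + 5713 = (47/3 - 6*(-124)) + 5713 = (47/3 + 744) + 5713 = 2279/3 + 5713 = 19418/3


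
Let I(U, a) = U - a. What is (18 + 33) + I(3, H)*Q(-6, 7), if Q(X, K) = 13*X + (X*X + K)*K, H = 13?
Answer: -2179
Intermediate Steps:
Q(X, K) = 13*X + K*(K + X**2) (Q(X, K) = 13*X + (X**2 + K)*K = 13*X + (K + X**2)*K = 13*X + K*(K + X**2))
(18 + 33) + I(3, H)*Q(-6, 7) = (18 + 33) + (3 - 1*13)*(7**2 + 13*(-6) + 7*(-6)**2) = 51 + (3 - 13)*(49 - 78 + 7*36) = 51 - 10*(49 - 78 + 252) = 51 - 10*223 = 51 - 2230 = -2179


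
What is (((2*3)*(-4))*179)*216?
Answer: -927936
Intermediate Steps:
(((2*3)*(-4))*179)*216 = ((6*(-4))*179)*216 = -24*179*216 = -4296*216 = -927936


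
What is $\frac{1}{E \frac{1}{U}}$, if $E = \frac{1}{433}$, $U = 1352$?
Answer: $585416$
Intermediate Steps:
$E = \frac{1}{433} \approx 0.0023095$
$\frac{1}{E \frac{1}{U}} = \frac{1}{\frac{1}{433} \cdot \frac{1}{1352}} = \frac{1}{\frac{1}{585416}} = 585416$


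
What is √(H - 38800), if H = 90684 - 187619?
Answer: I*√135735 ≈ 368.42*I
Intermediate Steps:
H = -96935
√(H - 38800) = √(-96935 - 38800) = √(-135735) = I*√135735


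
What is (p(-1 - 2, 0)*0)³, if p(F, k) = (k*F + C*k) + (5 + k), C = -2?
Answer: 0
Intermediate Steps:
p(F, k) = 5 - k + F*k (p(F, k) = (k*F - 2*k) + (5 + k) = (F*k - 2*k) + (5 + k) = (-2*k + F*k) + (5 + k) = 5 - k + F*k)
(p(-1 - 2, 0)*0)³ = ((5 - 1*0 + (-1 - 2)*0)*0)³ = ((5 + 0 - 3*0)*0)³ = ((5 + 0 + 0)*0)³ = (5*0)³ = 0³ = 0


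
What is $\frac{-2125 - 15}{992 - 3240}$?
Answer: $\frac{535}{562} \approx 0.95196$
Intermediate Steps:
$\frac{-2125 - 15}{992 - 3240} = - \frac{2140}{-2248} = \left(-2140\right) \left(- \frac{1}{2248}\right) = \frac{535}{562}$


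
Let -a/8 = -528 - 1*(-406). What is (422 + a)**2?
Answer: 1954404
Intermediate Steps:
a = 976 (a = -8*(-528 - 1*(-406)) = -8*(-528 + 406) = -8*(-122) = 976)
(422 + a)**2 = (422 + 976)**2 = 1398**2 = 1954404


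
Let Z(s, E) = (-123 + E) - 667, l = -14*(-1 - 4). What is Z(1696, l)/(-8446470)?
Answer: 24/281549 ≈ 8.5243e-5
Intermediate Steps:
l = 70 (l = -14*(-5) = 70)
Z(s, E) = -790 + E
Z(1696, l)/(-8446470) = (-790 + 70)/(-8446470) = -720*(-1/8446470) = 24/281549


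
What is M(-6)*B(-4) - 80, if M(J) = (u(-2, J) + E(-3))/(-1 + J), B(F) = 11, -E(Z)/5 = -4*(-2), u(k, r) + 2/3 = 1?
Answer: -53/3 ≈ -17.667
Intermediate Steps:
u(k, r) = ⅓ (u(k, r) = -⅔ + 1 = ⅓)
E(Z) = -40 (E(Z) = -(-5)*4*(-2) = -(-5)*(-8) = -5*8 = -40)
M(J) = -119/(3*(-1 + J)) (M(J) = (⅓ - 40)/(-1 + J) = -119/(3*(-1 + J)))
M(-6)*B(-4) - 80 = -119/(-3 + 3*(-6))*11 - 80 = -119/(-3 - 18)*11 - 80 = -119/(-21)*11 - 80 = -119*(-1/21)*11 - 80 = (17/3)*11 - 80 = 187/3 - 80 = -53/3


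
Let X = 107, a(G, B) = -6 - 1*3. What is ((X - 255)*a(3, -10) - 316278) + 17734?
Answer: -297212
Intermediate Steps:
a(G, B) = -9 (a(G, B) = -6 - 3 = -9)
((X - 255)*a(3, -10) - 316278) + 17734 = ((107 - 255)*(-9) - 316278) + 17734 = (-148*(-9) - 316278) + 17734 = (1332 - 316278) + 17734 = -314946 + 17734 = -297212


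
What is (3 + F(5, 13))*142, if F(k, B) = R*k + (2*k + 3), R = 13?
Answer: 11502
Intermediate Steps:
F(k, B) = 3 + 15*k (F(k, B) = 13*k + (2*k + 3) = 13*k + (3 + 2*k) = 3 + 15*k)
(3 + F(5, 13))*142 = (3 + (3 + 15*5))*142 = (3 + (3 + 75))*142 = (3 + 78)*142 = 81*142 = 11502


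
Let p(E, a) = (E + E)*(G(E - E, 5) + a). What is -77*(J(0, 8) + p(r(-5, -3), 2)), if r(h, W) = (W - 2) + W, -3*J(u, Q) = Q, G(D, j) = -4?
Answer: -6776/3 ≈ -2258.7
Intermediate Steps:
J(u, Q) = -Q/3
r(h, W) = -2 + 2*W (r(h, W) = (-2 + W) + W = -2 + 2*W)
p(E, a) = 2*E*(-4 + a) (p(E, a) = (E + E)*(-4 + a) = (2*E)*(-4 + a) = 2*E*(-4 + a))
-77*(J(0, 8) + p(r(-5, -3), 2)) = -77*(-⅓*8 + 2*(-2 + 2*(-3))*(-4 + 2)) = -77*(-8/3 + 2*(-2 - 6)*(-2)) = -77*(-8/3 + 2*(-8)*(-2)) = -77*(-8/3 + 32) = -77*88/3 = -6776/3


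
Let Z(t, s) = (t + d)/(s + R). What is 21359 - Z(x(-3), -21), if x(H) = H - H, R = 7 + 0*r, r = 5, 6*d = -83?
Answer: 1794073/84 ≈ 21358.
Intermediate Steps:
d = -83/6 (d = (⅙)*(-83) = -83/6 ≈ -13.833)
R = 7 (R = 7 + 0*5 = 7 + 0 = 7)
x(H) = 0
Z(t, s) = (-83/6 + t)/(7 + s) (Z(t, s) = (t - 83/6)/(s + 7) = (-83/6 + t)/(7 + s))
21359 - Z(x(-3), -21) = 21359 - (-83/6 + 0)/(7 - 21) = 21359 - (-83)/((-14)*6) = 21359 - (-1)*(-83)/(14*6) = 21359 - 1*83/84 = 21359 - 83/84 = 1794073/84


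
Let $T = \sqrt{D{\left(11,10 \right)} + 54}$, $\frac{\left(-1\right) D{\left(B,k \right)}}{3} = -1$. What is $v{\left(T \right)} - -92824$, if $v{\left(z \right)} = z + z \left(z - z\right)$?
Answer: $92824 + \sqrt{57} \approx 92832.0$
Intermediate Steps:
$D{\left(B,k \right)} = 3$ ($D{\left(B,k \right)} = \left(-3\right) \left(-1\right) = 3$)
$T = \sqrt{57}$ ($T = \sqrt{3 + 54} = \sqrt{57} \approx 7.5498$)
$v{\left(z \right)} = z$ ($v{\left(z \right)} = z + z 0 = z + 0 = z$)
$v{\left(T \right)} - -92824 = \sqrt{57} - -92824 = \sqrt{57} + 92824 = 92824 + \sqrt{57}$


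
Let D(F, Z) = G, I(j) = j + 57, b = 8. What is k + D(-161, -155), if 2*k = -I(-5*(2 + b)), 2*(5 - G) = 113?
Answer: -55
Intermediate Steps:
G = -103/2 (G = 5 - ½*113 = 5 - 113/2 = -103/2 ≈ -51.500)
I(j) = 57 + j
D(F, Z) = -103/2
k = -7/2 (k = (-(57 - 5*(2 + 8)))/2 = (-(57 - 5*10))/2 = (-(57 - 50))/2 = (-1*7)/2 = (½)*(-7) = -7/2 ≈ -3.5000)
k + D(-161, -155) = -7/2 - 103/2 = -55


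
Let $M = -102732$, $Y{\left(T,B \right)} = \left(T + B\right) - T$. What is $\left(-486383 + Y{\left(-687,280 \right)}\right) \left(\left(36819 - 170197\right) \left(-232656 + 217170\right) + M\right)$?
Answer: $-1003991777400528$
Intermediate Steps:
$Y{\left(T,B \right)} = B$ ($Y{\left(T,B \right)} = \left(B + T\right) - T = B$)
$\left(-486383 + Y{\left(-687,280 \right)}\right) \left(\left(36819 - 170197\right) \left(-232656 + 217170\right) + M\right) = \left(-486383 + 280\right) \left(\left(36819 - 170197\right) \left(-232656 + 217170\right) - 102732\right) = - 486103 \left(\left(-133378\right) \left(-15486\right) - 102732\right) = - 486103 \left(2065491708 - 102732\right) = \left(-486103\right) 2065388976 = -1003991777400528$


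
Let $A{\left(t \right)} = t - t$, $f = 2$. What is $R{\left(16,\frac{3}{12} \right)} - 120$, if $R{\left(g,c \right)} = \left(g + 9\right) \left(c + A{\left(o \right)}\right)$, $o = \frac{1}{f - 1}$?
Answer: $- \frac{455}{4} \approx -113.75$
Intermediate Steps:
$o = 1$ ($o = \frac{1}{2 - 1} = 1^{-1} = 1$)
$A{\left(t \right)} = 0$
$R{\left(g,c \right)} = c \left(9 + g\right)$ ($R{\left(g,c \right)} = \left(g + 9\right) \left(c + 0\right) = \left(9 + g\right) c = c \left(9 + g\right)$)
$R{\left(16,\frac{3}{12} \right)} - 120 = \frac{3}{12} \left(9 + 16\right) - 120 = 3 \cdot \frac{1}{12} \cdot 25 - 120 = \frac{1}{4} \cdot 25 - 120 = \frac{25}{4} - 120 = - \frac{455}{4}$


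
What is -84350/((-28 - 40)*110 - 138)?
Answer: 42175/3809 ≈ 11.072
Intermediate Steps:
-84350/((-28 - 40)*110 - 138) = -84350/(-68*110 - 138) = -84350/(-7480 - 138) = -84350/(-7618) = -84350*(-1/7618) = 42175/3809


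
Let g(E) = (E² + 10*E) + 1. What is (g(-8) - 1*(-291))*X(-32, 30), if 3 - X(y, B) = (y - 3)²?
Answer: -337272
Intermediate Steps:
g(E) = 1 + E² + 10*E
X(y, B) = 3 - (-3 + y)² (X(y, B) = 3 - (y - 3)² = 3 - (-3 + y)²)
(g(-8) - 1*(-291))*X(-32, 30) = ((1 + (-8)² + 10*(-8)) - 1*(-291))*(3 - (-3 - 32)²) = ((1 + 64 - 80) + 291)*(3 - 1*(-35)²) = (-15 + 291)*(3 - 1*1225) = 276*(3 - 1225) = 276*(-1222) = -337272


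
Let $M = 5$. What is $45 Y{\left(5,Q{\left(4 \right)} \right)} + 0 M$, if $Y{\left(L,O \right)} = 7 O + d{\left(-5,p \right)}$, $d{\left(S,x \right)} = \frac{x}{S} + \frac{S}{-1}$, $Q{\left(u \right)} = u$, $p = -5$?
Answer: $1530$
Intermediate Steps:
$d{\left(S,x \right)} = - S + \frac{x}{S}$ ($d{\left(S,x \right)} = \frac{x}{S} + S \left(-1\right) = \frac{x}{S} - S = - S + \frac{x}{S}$)
$Y{\left(L,O \right)} = 6 + 7 O$ ($Y{\left(L,O \right)} = 7 O - \left(-5 + \frac{5}{-5}\right) = 7 O + \left(5 - -1\right) = 7 O + \left(5 + 1\right) = 7 O + 6 = 6 + 7 O$)
$45 Y{\left(5,Q{\left(4 \right)} \right)} + 0 M = 45 \left(6 + 7 \cdot 4\right) + 0 \cdot 5 = 45 \left(6 + 28\right) + 0 = 45 \cdot 34 + 0 = 1530 + 0 = 1530$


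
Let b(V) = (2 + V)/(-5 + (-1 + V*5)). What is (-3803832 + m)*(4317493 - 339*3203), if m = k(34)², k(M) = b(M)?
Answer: -20664116829302436/1681 ≈ -1.2293e+13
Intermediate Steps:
b(V) = (2 + V)/(-6 + 5*V) (b(V) = (2 + V)/(-5 + (-1 + 5*V)) = (2 + V)/(-6 + 5*V))
k(M) = (2 + M)/(-6 + 5*M)
m = 81/1681 (m = ((2 + 34)/(-6 + 5*34))² = (36/(-6 + 170))² = (36/164)² = ((1/164)*36)² = (9/41)² = 81/1681 ≈ 0.048186)
(-3803832 + m)*(4317493 - 339*3203) = (-3803832 + 81/1681)*(4317493 - 339*3203) = -6394241511*(4317493 - 1085817)/1681 = -6394241511/1681*3231676 = -20664116829302436/1681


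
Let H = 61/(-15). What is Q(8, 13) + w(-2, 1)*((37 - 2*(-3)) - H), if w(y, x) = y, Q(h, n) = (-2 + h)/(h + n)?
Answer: -9854/105 ≈ -93.848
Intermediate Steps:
H = -61/15 (H = 61*(-1/15) = -61/15 ≈ -4.0667)
Q(h, n) = (-2 + h)/(h + n)
Q(8, 13) + w(-2, 1)*((37 - 2*(-3)) - H) = (-2 + 8)/(8 + 13) - 2*((37 - 2*(-3)) - 1*(-61/15)) = 6/21 - 2*((37 - 1*(-6)) + 61/15) = (1/21)*6 - 2*((37 + 6) + 61/15) = 2/7 - 2*(43 + 61/15) = 2/7 - 2*706/15 = 2/7 - 1412/15 = -9854/105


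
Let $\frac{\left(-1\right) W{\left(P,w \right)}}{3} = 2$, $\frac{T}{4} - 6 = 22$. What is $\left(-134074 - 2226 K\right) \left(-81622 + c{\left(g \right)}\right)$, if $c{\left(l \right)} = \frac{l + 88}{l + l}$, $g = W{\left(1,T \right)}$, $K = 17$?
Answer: $\frac{42099907534}{3} \approx 1.4033 \cdot 10^{10}$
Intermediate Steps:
$T = 112$ ($T = 24 + 4 \cdot 22 = 24 + 88 = 112$)
$W{\left(P,w \right)} = -6$ ($W{\left(P,w \right)} = \left(-3\right) 2 = -6$)
$g = -6$
$c{\left(l \right)} = \frac{88 + l}{2 l}$
$\left(-134074 - 2226 K\right) \left(-81622 + c{\left(g \right)}\right) = \left(-134074 - 37842\right) \left(-81622 + \frac{88 - 6}{2 \left(-6\right)}\right) = \left(-134074 - 37842\right) \left(-81622 + \frac{1}{2} \left(- \frac{1}{6}\right) 82\right) = - 171916 \left(-81622 - \frac{41}{6}\right) = \left(-171916\right) \left(- \frac{489773}{6}\right) = \frac{42099907534}{3}$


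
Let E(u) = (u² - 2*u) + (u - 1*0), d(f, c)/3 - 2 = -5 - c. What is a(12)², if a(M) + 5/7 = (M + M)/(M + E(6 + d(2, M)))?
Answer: 410881/840889 ≈ 0.48863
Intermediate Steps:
d(f, c) = -9 - 3*c (d(f, c) = 6 + 3*(-5 - c) = 6 + (-15 - 3*c) = -9 - 3*c)
E(u) = u² - u (E(u) = (u² - 2*u) + (u + 0) = (u² - 2*u) + u = u² - u)
a(M) = -5/7 + 2*M/(M + (-4 - 3*M)*(-3 - 3*M)) (a(M) = -5/7 + (M + M)/(M + (6 + (-9 - 3*M))*(-1 + (6 + (-9 - 3*M)))) = -5/7 + (2*M)/(M + (-3 - 3*M)*(-1 + (-3 - 3*M))) = -5/7 + (2*M)/(M + (-3 - 3*M)*(-4 - 3*M)) = -5/7 + (2*M)/(M + (-4 - 3*M)*(-3 - 3*M)) = -5/7 + 2*M/(M + (-4 - 3*M)*(-3 - 3*M)))
a(12)² = (3*(-20 - 32*12 - 15*12²)/(7*(12 + 9*12² + 22*12)))² = (3*(-20 - 384 - 15*144)/(7*(12 + 9*144 + 264)))² = (3*(-20 - 384 - 2160)/(7*(12 + 1296 + 264)))² = ((3/7)*(-2564)/1572)² = ((3/7)*(1/1572)*(-2564))² = (-641/917)² = 410881/840889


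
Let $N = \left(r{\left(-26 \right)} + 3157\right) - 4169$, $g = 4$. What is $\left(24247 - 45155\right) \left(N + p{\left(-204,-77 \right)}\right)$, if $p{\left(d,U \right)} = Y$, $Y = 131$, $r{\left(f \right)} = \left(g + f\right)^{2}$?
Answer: $8300476$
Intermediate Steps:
$r{\left(f \right)} = \left(4 + f\right)^{2}$
$p{\left(d,U \right)} = 131$
$N = -528$ ($N = \left(\left(4 - 26\right)^{2} + 3157\right) - 4169 = \left(\left(-22\right)^{2} + 3157\right) - 4169 = \left(484 + 3157\right) - 4169 = 3641 - 4169 = -528$)
$\left(24247 - 45155\right) \left(N + p{\left(-204,-77 \right)}\right) = \left(24247 - 45155\right) \left(-528 + 131\right) = \left(-20908\right) \left(-397\right) = 8300476$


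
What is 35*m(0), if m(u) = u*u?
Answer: 0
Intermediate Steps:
m(u) = u²
35*m(0) = 35*0² = 35*0 = 0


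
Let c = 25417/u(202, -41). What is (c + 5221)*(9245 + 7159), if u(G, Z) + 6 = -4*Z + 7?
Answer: 4849470776/55 ≈ 8.8172e+7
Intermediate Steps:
u(G, Z) = 1 - 4*Z (u(G, Z) = -6 + (-4*Z + 7) = -6 + (7 - 4*Z) = 1 - 4*Z)
c = 25417/165 (c = 25417/(1 - 4*(-41)) = 25417/(1 + 164) = 25417/165 ≈ 154.04)
(c + 5221)*(9245 + 7159) = (25417/165 + 5221)*(9245 + 7159) = (886882/165)*16404 = 4849470776/55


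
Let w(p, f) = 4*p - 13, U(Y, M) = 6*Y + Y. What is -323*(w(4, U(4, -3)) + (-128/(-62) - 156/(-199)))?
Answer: -11653517/6169 ≈ -1889.0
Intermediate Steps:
U(Y, M) = 7*Y
w(p, f) = -13 + 4*p
-323*(w(4, U(4, -3)) + (-128/(-62) - 156/(-199))) = -323*((-13 + 4*4) + (-128/(-62) - 156/(-199))) = -323*((-13 + 16) + (-128*(-1/62) - 156*(-1/199))) = -323*(3 + (64/31 + 156/199)) = -323*(3 + 17572/6169) = -323*36079/6169 = -11653517/6169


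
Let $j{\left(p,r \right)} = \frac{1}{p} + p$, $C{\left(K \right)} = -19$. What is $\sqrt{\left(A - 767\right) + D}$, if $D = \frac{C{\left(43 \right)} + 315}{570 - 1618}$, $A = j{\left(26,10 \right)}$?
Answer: $\frac{i \sqrt{8599049862}}{3406} \approx 27.226 i$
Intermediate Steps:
$j{\left(p,r \right)} = p + \frac{1}{p}$
$A = \frac{677}{26}$ ($A = 26 + \frac{1}{26} = \frac{677}{26} \approx 26.038$)
$D = - \frac{37}{131}$ ($D = \frac{-19 + 315}{570 - 1618} = \frac{296}{-1048} = 296 \left(- \frac{1}{1048}\right) = - \frac{37}{131} \approx -0.28244$)
$\sqrt{\left(A - 767\right) + D} = \sqrt{\left(\frac{677}{26} - 767\right) - \frac{37}{131}} = \sqrt{- \frac{19265}{26} - \frac{37}{131}} = \sqrt{- \frac{2524677}{3406}} = \frac{i \sqrt{8599049862}}{3406}$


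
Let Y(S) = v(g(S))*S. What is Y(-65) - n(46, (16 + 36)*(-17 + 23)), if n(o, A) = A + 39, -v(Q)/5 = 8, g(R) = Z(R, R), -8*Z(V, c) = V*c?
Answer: 2249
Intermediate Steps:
Z(V, c) = -V*c/8
g(R) = -R²/8 (g(R) = -R*R/8 = -R²/8)
v(Q) = -40 (v(Q) = -5*8 = -40)
Y(S) = -40*S
n(o, A) = 39 + A
Y(-65) - n(46, (16 + 36)*(-17 + 23)) = -40*(-65) - (39 + (16 + 36)*(-17 + 23)) = 2600 - (39 + 52*6) = 2600 - (39 + 312) = 2600 - 1*351 = 2600 - 351 = 2249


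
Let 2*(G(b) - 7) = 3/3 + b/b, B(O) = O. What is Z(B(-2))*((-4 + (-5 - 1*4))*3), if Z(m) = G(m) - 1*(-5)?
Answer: -507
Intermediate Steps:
G(b) = 8 (G(b) = 7 + (3/3 + b/b)/2 = 7 + (3*(⅓) + 1)/2 = 7 + (1 + 1)/2 = 7 + (½)*2 = 7 + 1 = 8)
Z(m) = 13 (Z(m) = 8 - 1*(-5) = 8 + 5 = 13)
Z(B(-2))*((-4 + (-5 - 1*4))*3) = 13*((-4 + (-5 - 1*4))*3) = 13*((-4 + (-5 - 4))*3) = 13*((-4 - 9)*3) = 13*(-13*3) = 13*(-39) = -507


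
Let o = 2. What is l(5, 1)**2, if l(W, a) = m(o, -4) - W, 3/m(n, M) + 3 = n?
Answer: 64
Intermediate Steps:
m(n, M) = 3/(-3 + n)
l(W, a) = -3 - W (l(W, a) = 3/(-3 + 2) - W = 3/(-1) - W = 3*(-1) - W = -3 - W)
l(5, 1)**2 = (-3 - 1*5)**2 = (-3 - 5)**2 = (-8)**2 = 64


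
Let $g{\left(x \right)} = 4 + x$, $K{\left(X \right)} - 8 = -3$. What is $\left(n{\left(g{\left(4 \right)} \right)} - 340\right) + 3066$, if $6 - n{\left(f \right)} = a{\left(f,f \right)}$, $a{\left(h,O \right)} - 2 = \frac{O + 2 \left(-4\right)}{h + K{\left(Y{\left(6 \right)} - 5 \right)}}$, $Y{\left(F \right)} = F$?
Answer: $2730$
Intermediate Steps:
$K{\left(X \right)} = 5$ ($K{\left(X \right)} = 8 - 3 = 5$)
$a{\left(h,O \right)} = 2 + \frac{-8 + O}{5 + h}$ ($a{\left(h,O \right)} = 2 + \frac{O + 2 \left(-4\right)}{h + 5} = 2 + \frac{O - 8}{5 + h} = 2 + \frac{-8 + O}{5 + h}$)
$n{\left(f \right)} = 6 - \frac{2 + 3 f}{5 + f}$ ($n{\left(f \right)} = 6 - \frac{2 + f + 2 f}{5 + f} = 6 - \frac{2 + 3 f}{5 + f}$)
$\left(n{\left(g{\left(4 \right)} \right)} - 340\right) + 3066 = \left(\frac{28 + 3 \left(4 + 4\right)}{5 + \left(4 + 4\right)} - 340\right) + 3066 = \left(\frac{28 + 3 \cdot 8}{5 + 8} - 340\right) + 3066 = \left(\frac{28 + 24}{13} - 340\right) + 3066 = \left(\frac{1}{13} \cdot 52 - 340\right) + 3066 = \left(4 - 340\right) + 3066 = -336 + 3066 = 2730$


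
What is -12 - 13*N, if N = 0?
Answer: -12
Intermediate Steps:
-12 - 13*N = -12 - 13*0 = -12 + 0 = -12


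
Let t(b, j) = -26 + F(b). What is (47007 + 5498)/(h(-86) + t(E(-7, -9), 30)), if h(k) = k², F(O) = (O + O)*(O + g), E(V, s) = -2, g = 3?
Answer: 52505/7366 ≈ 7.1280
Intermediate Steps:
F(O) = 2*O*(3 + O) (F(O) = (O + O)*(O + 3) = (2*O)*(3 + O) = 2*O*(3 + O))
t(b, j) = -26 + 2*b*(3 + b)
(47007 + 5498)/(h(-86) + t(E(-7, -9), 30)) = (47007 + 5498)/((-86)² + (-26 + 2*(-2)*(3 - 2))) = 52505/(7396 + (-26 + 2*(-2)*1)) = 52505/(7396 + (-26 - 4)) = 52505/(7396 - 30) = 52505/7366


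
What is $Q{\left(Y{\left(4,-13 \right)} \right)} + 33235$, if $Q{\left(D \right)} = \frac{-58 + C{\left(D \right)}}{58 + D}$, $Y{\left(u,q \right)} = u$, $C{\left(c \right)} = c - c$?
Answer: $\frac{1030256}{31} \approx 33234.0$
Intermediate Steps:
$C{\left(c \right)} = 0$
$Q{\left(D \right)} = - \frac{58}{58 + D}$ ($Q{\left(D \right)} = \frac{-58 + 0}{58 + D} = - \frac{58}{58 + D}$)
$Q{\left(Y{\left(4,-13 \right)} \right)} + 33235 = - \frac{58}{58 + 4} + 33235 = - \frac{58}{62} + 33235 = \left(-58\right) \frac{1}{62} + 33235 = - \frac{29}{31} + 33235 = \frac{1030256}{31}$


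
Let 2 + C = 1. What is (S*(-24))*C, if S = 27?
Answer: 648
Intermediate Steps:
C = -1 (C = -2 + 1 = -1)
(S*(-24))*C = (27*(-24))*(-1) = -648*(-1) = 648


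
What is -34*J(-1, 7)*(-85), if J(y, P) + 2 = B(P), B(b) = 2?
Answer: 0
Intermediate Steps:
J(y, P) = 0 (J(y, P) = -2 + 2 = 0)
-34*J(-1, 7)*(-85) = -34*0*(-85) = 0*(-85) = 0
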